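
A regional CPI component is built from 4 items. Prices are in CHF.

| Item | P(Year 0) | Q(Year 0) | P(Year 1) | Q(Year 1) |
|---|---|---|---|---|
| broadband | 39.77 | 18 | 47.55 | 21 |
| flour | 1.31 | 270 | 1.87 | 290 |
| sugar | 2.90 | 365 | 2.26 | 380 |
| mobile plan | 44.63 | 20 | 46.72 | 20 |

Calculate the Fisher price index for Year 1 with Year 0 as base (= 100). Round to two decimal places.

Laspeyres component (base-period weights):
ΣP(Year 1)Q(Year 0) = 47.55×18 + 1.87×270 + 2.26×365 + 46.72×20 = 855.9 + 504.9 + 824.9 + 934.4 = 3120.1
ΣP(Year 0)Q(Year 0) = 39.77×18 + 1.31×270 + 2.90×365 + 44.63×20 = 715.86 + 353.7 + 1058.5 + 892.6 = 3020.66
L = 3120.1 / 3020.66 × 100 = 103.2920
Paasche component (current-period weights):
ΣP(Year 1)Q(Year 1) = 47.55×21 + 1.87×290 + 2.26×380 + 46.72×20 = 998.55 + 542.3 + 858.8 + 934.4 = 3334.05
ΣP(Year 0)Q(Year 1) = 39.77×21 + 1.31×290 + 2.90×380 + 44.63×20 = 835.17 + 379.9 + 1102 + 892.6 = 3209.67
P = 3334.05 / 3209.67 × 100 = 103.8752
Fisher = √(L × P) = √(103.2920 × 103.8752) = 103.5832

103.58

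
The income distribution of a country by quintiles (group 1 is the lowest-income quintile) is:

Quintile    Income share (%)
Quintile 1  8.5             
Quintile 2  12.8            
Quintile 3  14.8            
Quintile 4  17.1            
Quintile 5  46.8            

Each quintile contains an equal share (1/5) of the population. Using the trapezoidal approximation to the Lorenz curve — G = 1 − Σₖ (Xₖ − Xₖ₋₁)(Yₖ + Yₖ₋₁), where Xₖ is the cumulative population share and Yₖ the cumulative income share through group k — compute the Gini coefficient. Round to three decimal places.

0.324

Cumulative income shares Yₖ: 0.0850, 0.2130, 0.3610, 0.5320, 1.0000
Σ (Xₖ−Xₖ₋₁)(Yₖ+Yₖ₋₁) = (1/5)(0.0850+0.0000) + (1/5)(0.2130+0.0850) + (1/5)(0.3610+0.2130) + (1/5)(0.5320+0.3610) + (1/5)(1.0000+0.5320)
  = 0.0170 + 0.0596 + 0.1148 + 0.1786 + 0.3064 = 0.6764
G = 1 − 0.6764 = 0.3236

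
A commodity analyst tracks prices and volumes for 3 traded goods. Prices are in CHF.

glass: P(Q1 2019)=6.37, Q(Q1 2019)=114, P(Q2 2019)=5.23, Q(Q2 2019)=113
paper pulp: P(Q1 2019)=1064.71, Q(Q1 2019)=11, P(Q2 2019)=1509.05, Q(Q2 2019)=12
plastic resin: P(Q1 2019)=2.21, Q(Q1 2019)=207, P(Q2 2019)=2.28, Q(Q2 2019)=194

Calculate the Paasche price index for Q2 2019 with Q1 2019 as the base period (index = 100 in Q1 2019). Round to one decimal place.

137.5

Paasche price index uses current-period quantities as weights.
ΣP(Q2 2019)·Q(Q2 2019) = 5.23×113 + 1509.05×12 + 2.28×194 = 590.99 + 18108.6 + 442.32 = 19141.91
ΣP(Q1 2019)·Q(Q2 2019) = 6.37×113 + 1064.71×12 + 2.21×194 = 719.81 + 12776.52 + 428.74 = 13925.07
Index = 19141.91 / 13925.07 × 100 = 137.4637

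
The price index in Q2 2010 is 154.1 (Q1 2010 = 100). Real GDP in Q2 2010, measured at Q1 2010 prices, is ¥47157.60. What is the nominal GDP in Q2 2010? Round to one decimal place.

72669.9

Nominal = Real × (Index/100) = 47157.60 × (154.1/100)
        = 47157.60 × 1.541 = 72669.8616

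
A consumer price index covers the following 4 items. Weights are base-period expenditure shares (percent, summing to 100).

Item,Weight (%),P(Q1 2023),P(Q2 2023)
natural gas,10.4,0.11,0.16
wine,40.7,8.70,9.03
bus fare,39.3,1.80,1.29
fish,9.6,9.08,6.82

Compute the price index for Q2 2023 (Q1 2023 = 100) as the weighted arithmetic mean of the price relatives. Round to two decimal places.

92.75

natural gas: 10.4 × (0.16/0.11) = 10.4 × 1.454545 = 15.1273
wine: 40.7 × (9.03/8.70) = 40.7 × 1.037931 = 42.2438
bus fare: 39.3 × (1.29/1.80) = 39.3 × 0.716667 = 28.1650
fish: 9.6 × (6.82/9.08) = 9.6 × 0.751101 = 7.2106
Index = Σ wᵢ·(p₁ᵢ/p₀ᵢ) = 15.1273 + 42.2438 + 28.1650 + 7.2106 = 92.7466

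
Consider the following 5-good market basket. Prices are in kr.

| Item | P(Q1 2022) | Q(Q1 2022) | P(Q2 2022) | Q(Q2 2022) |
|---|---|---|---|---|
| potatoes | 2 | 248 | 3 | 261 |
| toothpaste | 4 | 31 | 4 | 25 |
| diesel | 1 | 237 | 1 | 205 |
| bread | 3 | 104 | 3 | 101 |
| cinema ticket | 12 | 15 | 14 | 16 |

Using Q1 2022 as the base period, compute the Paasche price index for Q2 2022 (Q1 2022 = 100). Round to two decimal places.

Paasche price index uses current-period quantities as weights.
ΣP(Q2 2022)·Q(Q2 2022) = 3×261 + 4×25 + 1×205 + 3×101 + 14×16 = 783 + 100 + 205 + 303 + 224 = 1615
ΣP(Q1 2022)·Q(Q2 2022) = 2×261 + 4×25 + 1×205 + 3×101 + 12×16 = 522 + 100 + 205 + 303 + 192 = 1322
Index = 1615 / 1322 × 100 = 122.1634

122.16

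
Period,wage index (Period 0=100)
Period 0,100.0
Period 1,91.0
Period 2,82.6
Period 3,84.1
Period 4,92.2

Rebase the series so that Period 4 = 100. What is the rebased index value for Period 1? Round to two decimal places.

98.70

Rebased(Period 1) = 91.0 / 92.2 × 100 = 98.6985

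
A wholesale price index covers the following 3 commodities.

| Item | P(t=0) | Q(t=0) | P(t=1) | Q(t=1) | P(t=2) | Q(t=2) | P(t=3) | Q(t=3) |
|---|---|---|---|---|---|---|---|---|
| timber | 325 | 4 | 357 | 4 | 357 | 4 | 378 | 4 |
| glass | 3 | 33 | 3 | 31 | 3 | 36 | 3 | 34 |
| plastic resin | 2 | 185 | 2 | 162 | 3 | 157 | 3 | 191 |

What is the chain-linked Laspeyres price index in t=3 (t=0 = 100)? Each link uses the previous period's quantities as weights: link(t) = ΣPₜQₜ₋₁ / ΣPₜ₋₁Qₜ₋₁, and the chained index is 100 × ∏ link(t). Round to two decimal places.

Link t=0→t=1:
ΣP(t=1)Q(t=0) = 357×4 + 3×33 + 2×185 = 1428 + 99 + 370 = 1897
ΣP(t=0)Q(t=0) = 325×4 + 3×33 + 2×185 = 1300 + 99 + 370 = 1769
link = 1897/1769 = 1.072357
Link t=1→t=2:
ΣP(t=2)Q(t=1) = 357×4 + 3×31 + 3×162 = 1428 + 93 + 486 = 2007
ΣP(t=1)Q(t=1) = 357×4 + 3×31 + 2×162 = 1428 + 93 + 324 = 1845
link = 2007/1845 = 1.087805
Link t=2→t=3:
ΣP(t=3)Q(t=2) = 378×4 + 3×36 + 3×157 = 1512 + 108 + 471 = 2091
ΣP(t=2)Q(t=2) = 357×4 + 3×36 + 3×157 = 1428 + 108 + 471 = 2007
link = 2091/2007 = 1.041854
Chained index = 100 × 1.072357 × 1.087805 × 1.041854 = 121.5338

121.53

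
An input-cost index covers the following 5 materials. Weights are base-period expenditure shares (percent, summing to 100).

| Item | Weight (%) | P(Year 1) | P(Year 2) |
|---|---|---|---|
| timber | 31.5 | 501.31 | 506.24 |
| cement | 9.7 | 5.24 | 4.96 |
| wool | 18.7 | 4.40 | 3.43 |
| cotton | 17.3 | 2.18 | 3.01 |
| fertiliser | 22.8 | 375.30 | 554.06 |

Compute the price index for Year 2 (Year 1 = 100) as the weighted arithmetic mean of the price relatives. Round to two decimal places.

timber: 31.5 × (506.24/501.31) = 31.5 × 1.009834 = 31.8098
cement: 9.7 × (4.96/5.24) = 9.7 × 0.946565 = 9.1817
wool: 18.7 × (3.43/4.40) = 18.7 × 0.779545 = 14.5775
cotton: 17.3 × (3.01/2.18) = 17.3 × 1.380734 = 23.8867
fertiliser: 22.8 × (554.06/375.30) = 22.8 × 1.476312 = 33.6599
Index = Σ wᵢ·(p₁ᵢ/p₀ᵢ) = 31.8098 + 9.1817 + 14.5775 + 23.8867 + 33.6599 = 113.1156

113.12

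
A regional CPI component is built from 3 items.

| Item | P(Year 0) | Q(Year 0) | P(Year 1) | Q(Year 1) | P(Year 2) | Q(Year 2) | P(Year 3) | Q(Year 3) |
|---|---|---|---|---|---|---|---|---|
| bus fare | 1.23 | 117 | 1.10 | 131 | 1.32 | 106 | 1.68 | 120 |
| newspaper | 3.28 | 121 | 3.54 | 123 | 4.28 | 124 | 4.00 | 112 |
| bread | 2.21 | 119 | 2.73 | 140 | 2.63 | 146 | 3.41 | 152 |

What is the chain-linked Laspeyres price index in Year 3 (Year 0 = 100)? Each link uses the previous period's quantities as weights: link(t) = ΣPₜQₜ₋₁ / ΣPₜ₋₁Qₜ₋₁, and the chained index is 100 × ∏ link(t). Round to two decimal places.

135.34

Link Year 0→Year 1:
ΣP(Year 1)Q(Year 0) = 1.10×117 + 3.54×121 + 2.73×119 = 128.7 + 428.34 + 324.87 = 881.91
ΣP(Year 0)Q(Year 0) = 1.23×117 + 3.28×121 + 2.21×119 = 143.91 + 396.88 + 262.99 = 803.78
link = 881.91/803.78 = 1.097203
Link Year 1→Year 2:
ΣP(Year 2)Q(Year 1) = 1.32×131 + 4.28×123 + 2.63×140 = 172.92 + 526.44 + 368.2 = 1067.56
ΣP(Year 1)Q(Year 1) = 1.10×131 + 3.54×123 + 2.73×140 = 144.1 + 435.42 + 382.2 = 961.72
link = 1067.56/961.72 = 1.110053
Link Year 2→Year 3:
ΣP(Year 3)Q(Year 2) = 1.68×106 + 4.00×124 + 3.41×146 = 178.08 + 496 + 497.86 = 1171.94
ΣP(Year 2)Q(Year 2) = 1.32×106 + 4.28×124 + 2.63×146 = 139.92 + 530.72 + 383.98 = 1054.62
link = 1171.94/1054.62 = 1.111244
Chained index = 100 × 1.097203 × 1.110053 × 1.111244 = 135.3443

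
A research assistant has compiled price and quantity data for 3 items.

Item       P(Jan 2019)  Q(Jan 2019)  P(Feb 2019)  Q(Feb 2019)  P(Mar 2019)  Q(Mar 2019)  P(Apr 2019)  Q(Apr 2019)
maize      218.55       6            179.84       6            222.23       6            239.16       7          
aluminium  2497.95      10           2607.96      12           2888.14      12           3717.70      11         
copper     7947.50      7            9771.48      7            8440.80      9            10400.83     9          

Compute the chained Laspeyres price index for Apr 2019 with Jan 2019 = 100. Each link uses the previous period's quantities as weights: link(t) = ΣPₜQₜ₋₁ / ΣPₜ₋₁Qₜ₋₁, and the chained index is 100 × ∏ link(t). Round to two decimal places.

137.27

Link Jan 2019→Feb 2019:
ΣP(Feb 2019)Q(Jan 2019) = 179.84×6 + 2607.96×10 + 9771.48×7 = 1079.04 + 26079.6 + 68400.36 = 95559
ΣP(Jan 2019)Q(Jan 2019) = 218.55×6 + 2497.95×10 + 7947.50×7 = 1311.3 + 24979.5 + 55632.5 = 81923.3
link = 95559/81923.3 = 1.166445
Link Feb 2019→Mar 2019:
ΣP(Mar 2019)Q(Feb 2019) = 222.23×6 + 2888.14×12 + 8440.80×7 = 1333.38 + 34657.68 + 59085.6 = 95076.66
ΣP(Feb 2019)Q(Feb 2019) = 179.84×6 + 2607.96×12 + 9771.48×7 = 1079.04 + 31295.52 + 68400.36 = 100774.92
link = 95076.66/100774.92 = 0.943456
Link Mar 2019→Apr 2019:
ΣP(Apr 2019)Q(Mar 2019) = 239.16×6 + 3717.70×12 + 10400.83×9 = 1434.96 + 44612.4 + 93607.47 = 139654.83
ΣP(Mar 2019)Q(Mar 2019) = 222.23×6 + 2888.14×12 + 8440.80×9 = 1333.38 + 34657.68 + 75967.2 = 111958.26
link = 139654.83/111958.26 = 1.247383
Chained index = 100 × 1.166445 × 0.943456 × 1.247383 = 137.2731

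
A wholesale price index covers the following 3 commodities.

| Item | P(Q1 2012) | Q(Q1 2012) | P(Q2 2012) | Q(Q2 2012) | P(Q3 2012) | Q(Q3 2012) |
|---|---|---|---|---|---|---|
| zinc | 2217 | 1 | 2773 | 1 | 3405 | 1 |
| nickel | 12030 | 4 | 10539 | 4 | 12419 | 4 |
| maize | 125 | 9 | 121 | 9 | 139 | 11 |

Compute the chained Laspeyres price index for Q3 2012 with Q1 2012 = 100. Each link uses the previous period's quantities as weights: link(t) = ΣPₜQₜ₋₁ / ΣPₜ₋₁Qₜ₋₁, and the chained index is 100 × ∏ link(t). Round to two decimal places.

Link Q1 2012→Q2 2012:
ΣP(Q2 2012)Q(Q1 2012) = 2773×1 + 10539×4 + 121×9 = 2773 + 42156 + 1089 = 46018
ΣP(Q1 2012)Q(Q1 2012) = 2217×1 + 12030×4 + 125×9 = 2217 + 48120 + 1125 = 51462
link = 46018/51462 = 0.894213
Link Q2 2012→Q3 2012:
ΣP(Q3 2012)Q(Q2 2012) = 3405×1 + 12419×4 + 139×9 = 3405 + 49676 + 1251 = 54332
ΣP(Q2 2012)Q(Q2 2012) = 2773×1 + 10539×4 + 121×9 = 2773 + 42156 + 1089 = 46018
link = 54332/46018 = 1.180668
Chained index = 100 × 0.894213 × 1.180668 = 105.5769

105.58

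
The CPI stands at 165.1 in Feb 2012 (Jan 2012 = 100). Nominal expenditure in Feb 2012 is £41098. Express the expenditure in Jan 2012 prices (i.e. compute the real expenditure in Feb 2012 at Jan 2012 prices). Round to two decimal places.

Real = Nominal ÷ (Index/100) = 41098 ÷ (165.1/100)
     = 41098 ÷ 1.651 = 24892.7922

24892.79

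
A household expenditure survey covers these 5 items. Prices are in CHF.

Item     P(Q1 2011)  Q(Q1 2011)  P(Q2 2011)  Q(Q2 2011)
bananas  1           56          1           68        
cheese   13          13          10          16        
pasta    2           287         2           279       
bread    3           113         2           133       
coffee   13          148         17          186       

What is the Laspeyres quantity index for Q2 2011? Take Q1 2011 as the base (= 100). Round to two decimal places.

119.24

Laspeyres quantity index uses base-period prices as weights.
ΣP(Q1 2011)·Q(Q2 2011) = 1×68 + 13×16 + 2×279 + 3×133 + 13×186 = 68 + 208 + 558 + 399 + 2418 = 3651
ΣP(Q1 2011)·Q(Q1 2011) = 1×56 + 13×13 + 2×287 + 3×113 + 13×148 = 56 + 169 + 574 + 339 + 1924 = 3062
Index = 3651 / 3062 × 100 = 119.2358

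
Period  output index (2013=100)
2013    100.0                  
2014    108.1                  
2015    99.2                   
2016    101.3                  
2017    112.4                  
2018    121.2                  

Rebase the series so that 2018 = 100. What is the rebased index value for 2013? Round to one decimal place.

Rebased(2013) = 100.0 / 121.2 × 100 = 82.5083

82.5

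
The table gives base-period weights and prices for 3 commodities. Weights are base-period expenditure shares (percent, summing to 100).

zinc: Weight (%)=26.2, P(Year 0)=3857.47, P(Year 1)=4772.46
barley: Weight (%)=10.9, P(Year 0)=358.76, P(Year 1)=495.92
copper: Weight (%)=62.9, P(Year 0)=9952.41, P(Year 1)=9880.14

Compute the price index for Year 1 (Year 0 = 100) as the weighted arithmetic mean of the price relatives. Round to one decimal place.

zinc: 26.2 × (4772.46/3857.47) = 26.2 × 1.237200 = 32.4146
barley: 10.9 × (495.92/358.76) = 10.9 × 1.382317 = 15.0673
copper: 62.9 × (9880.14/9952.41) = 62.9 × 0.992738 = 62.4432
Index = Σ wᵢ·(p₁ᵢ/p₀ᵢ) = 32.4146 + 15.0673 + 62.4432 = 109.9251

109.9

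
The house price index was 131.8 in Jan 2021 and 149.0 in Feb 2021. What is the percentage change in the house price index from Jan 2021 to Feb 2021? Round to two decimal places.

13.05%

Change = (149.0 − 131.8) / 131.8 × 100
       = 17.2 / 131.8 × 100 = 13.0501%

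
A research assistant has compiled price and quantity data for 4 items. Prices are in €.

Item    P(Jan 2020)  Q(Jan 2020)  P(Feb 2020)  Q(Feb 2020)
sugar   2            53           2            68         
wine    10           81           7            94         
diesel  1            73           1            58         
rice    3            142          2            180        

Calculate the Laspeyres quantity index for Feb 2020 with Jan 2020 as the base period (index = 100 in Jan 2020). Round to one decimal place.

118.3

Laspeyres quantity index uses base-period prices as weights.
ΣP(Jan 2020)·Q(Feb 2020) = 2×68 + 10×94 + 1×58 + 3×180 = 136 + 940 + 58 + 540 = 1674
ΣP(Jan 2020)·Q(Jan 2020) = 2×53 + 10×81 + 1×73 + 3×142 = 106 + 810 + 73 + 426 = 1415
Index = 1674 / 1415 × 100 = 118.3039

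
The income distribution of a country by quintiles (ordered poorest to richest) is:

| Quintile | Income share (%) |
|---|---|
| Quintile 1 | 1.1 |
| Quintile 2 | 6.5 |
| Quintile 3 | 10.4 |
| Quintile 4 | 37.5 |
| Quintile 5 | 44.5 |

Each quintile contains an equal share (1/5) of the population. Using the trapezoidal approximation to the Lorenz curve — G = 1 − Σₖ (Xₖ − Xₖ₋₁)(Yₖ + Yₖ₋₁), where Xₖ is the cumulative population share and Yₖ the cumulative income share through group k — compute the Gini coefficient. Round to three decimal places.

Cumulative income shares Yₖ: 0.0110, 0.0760, 0.1800, 0.5550, 1.0000
Σ (Xₖ−Xₖ₋₁)(Yₖ+Yₖ₋₁) = (1/5)(0.0110+0.0000) + (1/5)(0.0760+0.0110) + (1/5)(0.1800+0.0760) + (1/5)(0.5550+0.1800) + (1/5)(1.0000+0.5550)
  = 0.0022 + 0.0174 + 0.0512 + 0.1470 + 0.3110 = 0.5288
G = 1 − 0.5288 = 0.4712

0.471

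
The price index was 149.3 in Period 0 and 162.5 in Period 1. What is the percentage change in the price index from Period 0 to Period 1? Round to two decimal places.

Change = (162.5 − 149.3) / 149.3 × 100
       = 13.2 / 149.3 × 100 = 8.8413%

8.84%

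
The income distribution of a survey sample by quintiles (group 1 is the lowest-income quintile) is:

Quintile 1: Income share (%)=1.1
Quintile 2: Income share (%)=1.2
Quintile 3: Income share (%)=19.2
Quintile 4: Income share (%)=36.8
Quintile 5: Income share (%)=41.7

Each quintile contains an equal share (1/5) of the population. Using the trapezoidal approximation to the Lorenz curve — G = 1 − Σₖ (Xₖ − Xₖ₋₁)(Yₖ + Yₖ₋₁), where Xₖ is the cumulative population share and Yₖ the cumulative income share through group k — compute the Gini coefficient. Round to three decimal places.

Cumulative income shares Yₖ: 0.0110, 0.0230, 0.2150, 0.5830, 1.0000
Σ (Xₖ−Xₖ₋₁)(Yₖ+Yₖ₋₁) = (1/5)(0.0110+0.0000) + (1/5)(0.0230+0.0110) + (1/5)(0.2150+0.0230) + (1/5)(0.5830+0.2150) + (1/5)(1.0000+0.5830)
  = 0.0022 + 0.0068 + 0.0476 + 0.1596 + 0.3166 = 0.5328
G = 1 − 0.5328 = 0.4672

0.467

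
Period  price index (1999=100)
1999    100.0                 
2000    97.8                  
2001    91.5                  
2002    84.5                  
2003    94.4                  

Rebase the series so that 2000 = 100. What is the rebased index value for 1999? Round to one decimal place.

102.2

Rebased(1999) = 100.0 / 97.8 × 100 = 102.2495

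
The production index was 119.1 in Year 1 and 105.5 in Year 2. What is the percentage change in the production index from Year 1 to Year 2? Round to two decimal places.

Change = (105.5 − 119.1) / 119.1 × 100
       = -13.6 / 119.1 × 100 = -11.4190%

-11.42%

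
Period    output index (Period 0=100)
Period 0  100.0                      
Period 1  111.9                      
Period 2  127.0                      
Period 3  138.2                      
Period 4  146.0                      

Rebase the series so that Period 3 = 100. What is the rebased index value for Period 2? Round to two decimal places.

Rebased(Period 2) = 127.0 / 138.2 × 100 = 91.8958

91.90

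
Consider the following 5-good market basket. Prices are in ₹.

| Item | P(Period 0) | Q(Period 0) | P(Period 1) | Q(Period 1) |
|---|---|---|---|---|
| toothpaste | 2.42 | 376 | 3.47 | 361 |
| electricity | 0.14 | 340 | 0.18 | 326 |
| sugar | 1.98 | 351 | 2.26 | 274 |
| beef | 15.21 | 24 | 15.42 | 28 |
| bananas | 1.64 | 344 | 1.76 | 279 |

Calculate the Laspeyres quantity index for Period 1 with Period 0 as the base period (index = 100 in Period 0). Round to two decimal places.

90.84

Laspeyres quantity index uses base-period prices as weights.
ΣP(Period 0)·Q(Period 1) = 2.42×361 + 0.14×326 + 1.98×274 + 15.21×28 + 1.64×279 = 873.62 + 45.64 + 542.52 + 425.88 + 457.56 = 2345.22
ΣP(Period 0)·Q(Period 0) = 2.42×376 + 0.14×340 + 1.98×351 + 15.21×24 + 1.64×344 = 909.92 + 47.6 + 694.98 + 365.04 + 564.16 = 2581.7
Index = 2345.22 / 2581.7 × 100 = 90.8401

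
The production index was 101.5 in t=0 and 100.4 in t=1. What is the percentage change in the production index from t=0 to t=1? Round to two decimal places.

-1.08%

Change = (100.4 − 101.5) / 101.5 × 100
       = -1.1 / 101.5 × 100 = -1.0837%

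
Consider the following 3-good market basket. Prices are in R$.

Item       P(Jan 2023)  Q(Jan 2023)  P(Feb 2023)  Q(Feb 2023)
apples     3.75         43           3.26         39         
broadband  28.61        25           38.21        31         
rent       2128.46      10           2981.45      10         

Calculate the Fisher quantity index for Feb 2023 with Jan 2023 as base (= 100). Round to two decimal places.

Laspeyres component (base-period weights):
ΣP(Jan 2023)Q(Feb 2023) = 3.75×39 + 28.61×31 + 2128.46×10 = 146.25 + 886.91 + 21284.6 = 22317.76
ΣP(Jan 2023)Q(Jan 2023) = 3.75×43 + 28.61×25 + 2128.46×10 = 161.25 + 715.25 + 21284.6 = 22161.1
L = 22317.76 / 22161.1 × 100 = 100.7069
Paasche component (current-period weights):
ΣP(Feb 2023)Q(Feb 2023) = 3.26×39 + 38.21×31 + 2981.45×10 = 127.14 + 1184.51 + 29814.5 = 31126.15
ΣP(Feb 2023)Q(Jan 2023) = 3.26×43 + 38.21×25 + 2981.45×10 = 140.18 + 955.25 + 29814.5 = 30909.93
P = 31126.15 / 30909.93 × 100 = 100.6995
Fisher = √(L × P) = √(100.7069 × 100.6995) = 100.7032

100.70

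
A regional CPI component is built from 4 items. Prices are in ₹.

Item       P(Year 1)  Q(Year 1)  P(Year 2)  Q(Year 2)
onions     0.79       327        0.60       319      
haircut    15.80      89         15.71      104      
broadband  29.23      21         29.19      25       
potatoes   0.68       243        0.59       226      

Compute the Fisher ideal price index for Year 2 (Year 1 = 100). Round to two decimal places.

Laspeyres component (base-period weights):
ΣP(Year 2)Q(Year 1) = 0.60×327 + 15.71×89 + 29.19×21 + 0.59×243 = 196.2 + 1398.19 + 612.99 + 143.37 = 2350.75
ΣP(Year 1)Q(Year 1) = 0.79×327 + 15.80×89 + 29.23×21 + 0.68×243 = 258.33 + 1406.2 + 613.83 + 165.24 = 2443.6
L = 2350.75 / 2443.6 × 100 = 96.2003
Paasche component (current-period weights):
ΣP(Year 2)Q(Year 2) = 0.60×319 + 15.71×104 + 29.19×25 + 0.59×226 = 191.4 + 1633.84 + 729.75 + 133.34 = 2688.33
ΣP(Year 1)Q(Year 2) = 0.79×319 + 15.80×104 + 29.23×25 + 0.68×226 = 252.01 + 1643.2 + 730.75 + 153.68 = 2779.64
P = 2688.33 / 2779.64 × 100 = 96.7150
Fisher = √(L × P) = √(96.2003 × 96.7150) = 96.4573

96.46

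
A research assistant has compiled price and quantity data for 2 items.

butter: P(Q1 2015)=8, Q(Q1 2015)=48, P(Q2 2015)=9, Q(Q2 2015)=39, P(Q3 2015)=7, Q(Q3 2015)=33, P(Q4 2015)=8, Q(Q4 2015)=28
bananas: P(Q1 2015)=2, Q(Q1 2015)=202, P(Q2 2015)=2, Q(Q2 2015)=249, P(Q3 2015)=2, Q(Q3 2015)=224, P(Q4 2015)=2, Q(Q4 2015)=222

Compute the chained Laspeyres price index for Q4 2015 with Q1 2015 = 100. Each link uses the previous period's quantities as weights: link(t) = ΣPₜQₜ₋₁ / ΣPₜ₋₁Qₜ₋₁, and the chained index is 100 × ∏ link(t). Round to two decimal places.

101.03

Link Q1 2015→Q2 2015:
ΣP(Q2 2015)Q(Q1 2015) = 9×48 + 2×202 = 432 + 404 = 836
ΣP(Q1 2015)Q(Q1 2015) = 8×48 + 2×202 = 384 + 404 = 788
link = 836/788 = 1.060914
Link Q2 2015→Q3 2015:
ΣP(Q3 2015)Q(Q2 2015) = 7×39 + 2×249 = 273 + 498 = 771
ΣP(Q2 2015)Q(Q2 2015) = 9×39 + 2×249 = 351 + 498 = 849
link = 771/849 = 0.908127
Link Q3 2015→Q4 2015:
ΣP(Q4 2015)Q(Q3 2015) = 8×33 + 2×224 = 264 + 448 = 712
ΣP(Q3 2015)Q(Q3 2015) = 7×33 + 2×224 = 231 + 448 = 679
link = 712/679 = 1.048601
Chained index = 100 × 1.060914 × 0.908127 × 1.048601 = 101.0269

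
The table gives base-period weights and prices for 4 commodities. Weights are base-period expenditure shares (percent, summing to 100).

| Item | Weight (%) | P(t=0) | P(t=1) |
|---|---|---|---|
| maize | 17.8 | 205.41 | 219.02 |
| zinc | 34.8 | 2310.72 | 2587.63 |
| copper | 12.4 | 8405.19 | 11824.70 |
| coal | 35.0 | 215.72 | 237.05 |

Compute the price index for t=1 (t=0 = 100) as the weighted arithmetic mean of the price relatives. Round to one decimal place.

113.9

maize: 17.8 × (219.02/205.41) = 17.8 × 1.066258 = 18.9794
zinc: 34.8 × (2587.63/2310.72) = 34.8 × 1.119837 = 38.9703
copper: 12.4 × (11824.70/8405.19) = 12.4 × 1.406833 = 17.4447
coal: 35.0 × (237.05/215.72) = 35.0 × 1.098878 = 38.4607
Index = Σ wᵢ·(p₁ᵢ/p₀ᵢ) = 18.9794 + 38.9703 + 17.4447 + 38.4607 = 113.8552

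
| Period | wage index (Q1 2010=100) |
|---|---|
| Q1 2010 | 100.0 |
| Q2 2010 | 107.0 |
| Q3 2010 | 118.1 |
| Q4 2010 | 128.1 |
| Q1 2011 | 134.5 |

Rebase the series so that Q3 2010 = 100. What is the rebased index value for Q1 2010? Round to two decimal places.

84.67

Rebased(Q1 2010) = 100.0 / 118.1 × 100 = 84.6740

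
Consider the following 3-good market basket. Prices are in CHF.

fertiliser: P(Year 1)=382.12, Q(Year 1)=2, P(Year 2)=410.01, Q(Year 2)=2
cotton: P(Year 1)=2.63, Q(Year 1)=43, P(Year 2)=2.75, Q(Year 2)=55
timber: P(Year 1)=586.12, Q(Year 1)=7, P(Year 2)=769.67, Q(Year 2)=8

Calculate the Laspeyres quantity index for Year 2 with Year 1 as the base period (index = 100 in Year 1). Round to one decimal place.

112.4

Laspeyres quantity index uses base-period prices as weights.
ΣP(Year 1)·Q(Year 2) = 382.12×2 + 2.63×55 + 586.12×8 = 764.24 + 144.65 + 4688.96 = 5597.85
ΣP(Year 1)·Q(Year 1) = 382.12×2 + 2.63×43 + 586.12×7 = 764.24 + 113.09 + 4102.84 = 4980.17
Index = 5597.85 / 4980.17 × 100 = 112.4028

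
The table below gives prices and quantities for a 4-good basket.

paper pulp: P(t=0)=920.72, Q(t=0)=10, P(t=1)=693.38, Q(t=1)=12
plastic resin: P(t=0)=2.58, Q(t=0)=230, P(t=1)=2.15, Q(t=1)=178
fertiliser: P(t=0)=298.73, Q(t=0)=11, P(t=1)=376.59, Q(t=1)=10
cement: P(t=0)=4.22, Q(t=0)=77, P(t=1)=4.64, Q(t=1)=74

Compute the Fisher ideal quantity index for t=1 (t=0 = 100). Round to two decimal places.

Laspeyres component (base-period weights):
ΣP(t=0)Q(t=1) = 920.72×12 + 2.58×178 + 298.73×10 + 4.22×74 = 11048.64 + 459.24 + 2987.3 + 312.28 = 14807.46
ΣP(t=0)Q(t=0) = 920.72×10 + 2.58×230 + 298.73×11 + 4.22×77 = 9207.2 + 593.4 + 3286.03 + 324.94 = 13411.57
L = 14807.46 / 13411.57 × 100 = 110.4081
Paasche component (current-period weights):
ΣP(t=1)Q(t=1) = 693.38×12 + 2.15×178 + 376.59×10 + 4.64×74 = 8320.56 + 382.7 + 3765.9 + 343.36 = 12812.52
ΣP(t=1)Q(t=0) = 693.38×10 + 2.15×230 + 376.59×11 + 4.64×77 = 6933.8 + 494.5 + 4142.49 + 357.28 = 11928.07
P = 12812.52 / 11928.07 × 100 = 107.4149
Fisher = √(L × P) = √(110.4081 × 107.4149) = 108.9012

108.90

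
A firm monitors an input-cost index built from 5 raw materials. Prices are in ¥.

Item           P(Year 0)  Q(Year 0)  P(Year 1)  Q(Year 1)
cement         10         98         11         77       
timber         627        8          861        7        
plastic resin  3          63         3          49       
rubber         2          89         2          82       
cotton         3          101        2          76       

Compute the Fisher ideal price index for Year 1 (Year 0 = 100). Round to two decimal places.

128.40

Laspeyres component (base-period weights):
ΣP(Year 1)Q(Year 0) = 11×98 + 861×8 + 3×63 + 2×89 + 2×101 = 1078 + 6888 + 189 + 178 + 202 = 8535
ΣP(Year 0)Q(Year 0) = 10×98 + 627×8 + 3×63 + 2×89 + 3×101 = 980 + 5016 + 189 + 178 + 303 = 6666
L = 8535 / 6666 × 100 = 128.0378
Paasche component (current-period weights):
ΣP(Year 1)Q(Year 1) = 11×77 + 861×7 + 3×49 + 2×82 + 2×76 = 847 + 6027 + 147 + 164 + 152 = 7337
ΣP(Year 0)Q(Year 1) = 10×77 + 627×7 + 3×49 + 2×82 + 3×76 = 770 + 4389 + 147 + 164 + 228 = 5698
P = 7337 / 5698 × 100 = 128.7645
Fisher = √(L × P) = √(128.0378 × 128.7645) = 128.4006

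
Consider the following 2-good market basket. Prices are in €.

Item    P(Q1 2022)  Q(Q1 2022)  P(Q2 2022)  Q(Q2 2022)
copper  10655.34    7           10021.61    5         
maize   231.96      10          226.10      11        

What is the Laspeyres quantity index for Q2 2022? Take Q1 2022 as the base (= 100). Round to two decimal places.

72.59

Laspeyres quantity index uses base-period prices as weights.
ΣP(Q1 2022)·Q(Q2 2022) = 10655.34×5 + 231.96×11 = 53276.7 + 2551.56 = 55828.26
ΣP(Q1 2022)·Q(Q1 2022) = 10655.34×7 + 231.96×10 = 74587.38 + 2319.6 = 76906.98
Index = 55828.26 / 76906.98 × 100 = 72.5919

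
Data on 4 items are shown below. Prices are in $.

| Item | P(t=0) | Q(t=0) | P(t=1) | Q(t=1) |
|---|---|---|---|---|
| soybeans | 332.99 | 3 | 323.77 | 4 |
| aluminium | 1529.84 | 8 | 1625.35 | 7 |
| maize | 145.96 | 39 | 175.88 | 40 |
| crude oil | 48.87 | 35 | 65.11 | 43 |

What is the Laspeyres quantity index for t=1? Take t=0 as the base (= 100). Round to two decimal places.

96.80

Laspeyres quantity index uses base-period prices as weights.
ΣP(t=0)·Q(t=1) = 332.99×4 + 1529.84×7 + 145.96×40 + 48.87×43 = 1331.96 + 10708.88 + 5838.4 + 2101.41 = 19980.65
ΣP(t=0)·Q(t=0) = 332.99×3 + 1529.84×8 + 145.96×39 + 48.87×35 = 998.97 + 12238.72 + 5692.44 + 1710.45 = 20640.58
Index = 19980.65 / 20640.58 × 100 = 96.8028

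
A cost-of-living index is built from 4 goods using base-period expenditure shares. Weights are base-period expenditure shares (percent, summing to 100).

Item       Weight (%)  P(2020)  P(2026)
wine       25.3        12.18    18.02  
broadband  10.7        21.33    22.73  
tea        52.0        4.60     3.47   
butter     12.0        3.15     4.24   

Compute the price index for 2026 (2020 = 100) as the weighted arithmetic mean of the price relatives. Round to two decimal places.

104.21

wine: 25.3 × (18.02/12.18) = 25.3 × 1.479475 = 37.4307
broadband: 10.7 × (22.73/21.33) = 10.7 × 1.065635 = 11.4023
tea: 52.0 × (3.47/4.60) = 52.0 × 0.754348 = 39.2261
butter: 12.0 × (4.24/3.15) = 12.0 × 1.346032 = 16.1524
Index = Σ wᵢ·(p₁ᵢ/p₀ᵢ) = 37.4307 + 11.4023 + 39.2261 + 16.1524 = 104.2115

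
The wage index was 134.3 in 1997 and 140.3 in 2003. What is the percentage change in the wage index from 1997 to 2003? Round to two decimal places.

Change = (140.3 − 134.3) / 134.3 × 100
       = 6.0 / 134.3 × 100 = 4.4676%

4.47%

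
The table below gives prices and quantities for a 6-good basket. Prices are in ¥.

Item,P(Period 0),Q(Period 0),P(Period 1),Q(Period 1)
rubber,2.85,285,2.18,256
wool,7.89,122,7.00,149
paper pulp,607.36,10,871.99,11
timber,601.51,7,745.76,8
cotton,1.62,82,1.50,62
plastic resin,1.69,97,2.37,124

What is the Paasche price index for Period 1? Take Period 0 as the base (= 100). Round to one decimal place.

128.0

Paasche price index uses current-period quantities as weights.
ΣP(Period 1)·Q(Period 1) = 2.18×256 + 7.00×149 + 871.99×11 + 745.76×8 + 1.50×62 + 2.37×124 = 558.08 + 1043 + 9591.89 + 5966.08 + 93 + 293.88 = 17545.93
ΣP(Period 0)·Q(Period 1) = 2.85×256 + 7.89×149 + 607.36×11 + 601.51×8 + 1.62×62 + 1.69×124 = 729.6 + 1175.61 + 6680.96 + 4812.08 + 100.44 + 209.56 = 13708.25
Index = 17545.93 / 13708.25 × 100 = 127.9954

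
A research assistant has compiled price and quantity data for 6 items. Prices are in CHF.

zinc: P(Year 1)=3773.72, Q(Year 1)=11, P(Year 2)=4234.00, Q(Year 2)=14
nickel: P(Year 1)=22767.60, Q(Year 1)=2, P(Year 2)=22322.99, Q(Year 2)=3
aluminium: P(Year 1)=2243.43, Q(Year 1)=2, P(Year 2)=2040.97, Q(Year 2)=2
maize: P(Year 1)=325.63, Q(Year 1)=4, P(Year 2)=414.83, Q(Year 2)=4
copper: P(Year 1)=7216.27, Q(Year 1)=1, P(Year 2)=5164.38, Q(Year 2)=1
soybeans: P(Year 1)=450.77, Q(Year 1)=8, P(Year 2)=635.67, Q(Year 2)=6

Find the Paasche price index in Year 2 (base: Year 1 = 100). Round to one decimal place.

Paasche price index uses current-period quantities as weights.
ΣP(Year 2)·Q(Year 2) = 4234.00×14 + 22322.99×3 + 2040.97×2 + 414.83×4 + 5164.38×1 + 635.67×6 = 59276 + 66968.97 + 4081.94 + 1659.32 + 5164.38 + 3814.02 = 140964.63
ΣP(Year 1)·Q(Year 2) = 3773.72×14 + 22767.60×3 + 2243.43×2 + 325.63×4 + 7216.27×1 + 450.77×6 = 52832.08 + 68302.8 + 4486.86 + 1302.52 + 7216.27 + 2704.62 = 136845.15
Index = 140964.63 / 136845.15 × 100 = 103.0103

103.0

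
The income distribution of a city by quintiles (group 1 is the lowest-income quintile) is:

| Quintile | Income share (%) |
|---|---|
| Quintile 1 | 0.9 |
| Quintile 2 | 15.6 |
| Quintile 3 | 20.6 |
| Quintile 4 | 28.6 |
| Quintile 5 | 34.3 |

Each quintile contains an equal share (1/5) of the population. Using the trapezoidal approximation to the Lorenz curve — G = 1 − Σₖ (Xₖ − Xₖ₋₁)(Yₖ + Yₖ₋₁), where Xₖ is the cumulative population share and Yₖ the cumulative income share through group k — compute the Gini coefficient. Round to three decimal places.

Cumulative income shares Yₖ: 0.0090, 0.1650, 0.3710, 0.6570, 1.0000
Σ (Xₖ−Xₖ₋₁)(Yₖ+Yₖ₋₁) = (1/5)(0.0090+0.0000) + (1/5)(0.1650+0.0090) + (1/5)(0.3710+0.1650) + (1/5)(0.6570+0.3710) + (1/5)(1.0000+0.6570)
  = 0.0018 + 0.0348 + 0.1072 + 0.2056 + 0.3314 = 0.6808
G = 1 − 0.6808 = 0.3192

0.319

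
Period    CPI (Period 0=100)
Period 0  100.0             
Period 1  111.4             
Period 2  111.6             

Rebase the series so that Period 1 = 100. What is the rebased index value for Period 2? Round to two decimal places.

Rebased(Period 2) = 111.6 / 111.4 × 100 = 100.1795

100.18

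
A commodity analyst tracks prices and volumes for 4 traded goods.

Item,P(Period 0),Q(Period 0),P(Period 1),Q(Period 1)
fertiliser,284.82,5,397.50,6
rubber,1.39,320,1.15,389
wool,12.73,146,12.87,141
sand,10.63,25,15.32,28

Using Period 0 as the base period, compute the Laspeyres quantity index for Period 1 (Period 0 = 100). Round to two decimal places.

Laspeyres quantity index uses base-period prices as weights.
ΣP(Period 0)·Q(Period 1) = 284.82×6 + 1.39×389 + 12.73×141 + 10.63×28 = 1708.92 + 540.71 + 1794.93 + 297.64 = 4342.2
ΣP(Period 0)·Q(Period 0) = 284.82×5 + 1.39×320 + 12.73×146 + 10.63×25 = 1424.1 + 444.8 + 1858.58 + 265.75 = 3993.23
Index = 4342.2 / 3993.23 × 100 = 108.7390

108.74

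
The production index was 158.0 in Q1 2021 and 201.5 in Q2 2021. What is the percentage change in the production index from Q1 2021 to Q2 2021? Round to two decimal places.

Change = (201.5 − 158.0) / 158.0 × 100
       = 43.5 / 158.0 × 100 = 27.5316%

27.53%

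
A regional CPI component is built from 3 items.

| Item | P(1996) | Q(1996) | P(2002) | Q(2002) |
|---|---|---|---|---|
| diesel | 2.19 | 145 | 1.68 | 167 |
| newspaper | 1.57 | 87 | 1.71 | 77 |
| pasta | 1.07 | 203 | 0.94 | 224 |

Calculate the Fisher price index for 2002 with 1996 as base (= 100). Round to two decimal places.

86.31

Laspeyres component (base-period weights):
ΣP(2002)Q(1996) = 1.68×145 + 1.71×87 + 0.94×203 = 243.6 + 148.77 + 190.82 = 583.19
ΣP(1996)Q(1996) = 2.19×145 + 1.57×87 + 1.07×203 = 317.55 + 136.59 + 217.21 = 671.35
L = 583.19 / 671.35 × 100 = 86.8683
Paasche component (current-period weights):
ΣP(2002)Q(2002) = 1.68×167 + 1.71×77 + 0.94×224 = 280.56 + 131.67 + 210.56 = 622.79
ΣP(1996)Q(2002) = 2.19×167 + 1.57×77 + 1.07×224 = 365.73 + 120.89 + 239.68 = 726.3
P = 622.79 / 726.3 × 100 = 85.7483
Fisher = √(L × P) = √(86.8683 × 85.7483) = 86.3065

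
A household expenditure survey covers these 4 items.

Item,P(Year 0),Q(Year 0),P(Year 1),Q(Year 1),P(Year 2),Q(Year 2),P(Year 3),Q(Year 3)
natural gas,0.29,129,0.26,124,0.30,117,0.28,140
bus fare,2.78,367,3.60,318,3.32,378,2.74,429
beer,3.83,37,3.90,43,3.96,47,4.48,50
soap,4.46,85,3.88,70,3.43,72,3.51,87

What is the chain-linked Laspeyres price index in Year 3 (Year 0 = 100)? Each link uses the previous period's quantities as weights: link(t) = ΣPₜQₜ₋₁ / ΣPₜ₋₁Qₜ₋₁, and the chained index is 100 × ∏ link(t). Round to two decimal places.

Link Year 0→Year 1:
ΣP(Year 1)Q(Year 0) = 0.26×129 + 3.60×367 + 3.90×37 + 3.88×85 = 33.54 + 1321.2 + 144.3 + 329.8 = 1828.84
ΣP(Year 0)Q(Year 0) = 0.29×129 + 2.78×367 + 3.83×37 + 4.46×85 = 37.41 + 1020.26 + 141.71 + 379.1 = 1578.48
link = 1828.84/1578.48 = 1.158608
Link Year 1→Year 2:
ΣP(Year 2)Q(Year 1) = 0.30×124 + 3.32×318 + 3.96×43 + 3.43×70 = 37.2 + 1055.76 + 170.28 + 240.1 = 1503.34
ΣP(Year 1)Q(Year 1) = 0.26×124 + 3.60×318 + 3.90×43 + 3.88×70 = 32.24 + 1144.8 + 167.7 + 271.6 = 1616.34
link = 1503.34/1616.34 = 0.930089
Link Year 2→Year 3:
ΣP(Year 3)Q(Year 2) = 0.28×117 + 2.74×378 + 4.48×47 + 3.51×72 = 32.76 + 1035.72 + 210.56 + 252.72 = 1531.76
ΣP(Year 2)Q(Year 2) = 0.30×117 + 3.32×378 + 3.96×47 + 3.43×72 = 35.1 + 1254.96 + 186.12 + 246.96 = 1723.14
link = 1531.76/1723.14 = 0.888935
Chained index = 100 × 1.158608 × 0.930089 × 0.888935 = 95.7925

95.79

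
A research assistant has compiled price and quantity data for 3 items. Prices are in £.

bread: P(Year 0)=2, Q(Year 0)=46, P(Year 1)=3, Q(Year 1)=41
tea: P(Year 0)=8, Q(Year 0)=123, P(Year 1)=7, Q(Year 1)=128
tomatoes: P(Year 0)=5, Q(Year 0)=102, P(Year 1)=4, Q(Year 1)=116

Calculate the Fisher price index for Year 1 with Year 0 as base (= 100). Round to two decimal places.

Laspeyres component (base-period weights):
ΣP(Year 1)Q(Year 0) = 3×46 + 7×123 + 4×102 = 138 + 861 + 408 = 1407
ΣP(Year 0)Q(Year 0) = 2×46 + 8×123 + 5×102 = 92 + 984 + 510 = 1586
L = 1407 / 1586 × 100 = 88.7137
Paasche component (current-period weights):
ΣP(Year 1)Q(Year 1) = 3×41 + 7×128 + 4×116 = 123 + 896 + 464 = 1483
ΣP(Year 0)Q(Year 1) = 2×41 + 8×128 + 5×116 = 82 + 1024 + 580 = 1686
P = 1483 / 1686 × 100 = 87.9597
Fisher = √(L × P) = √(88.7137 × 87.9597) = 88.3359

88.34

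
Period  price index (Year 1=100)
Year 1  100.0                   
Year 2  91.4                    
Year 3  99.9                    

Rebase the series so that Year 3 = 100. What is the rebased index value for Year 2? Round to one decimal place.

Rebased(Year 2) = 91.4 / 99.9 × 100 = 91.4915

91.5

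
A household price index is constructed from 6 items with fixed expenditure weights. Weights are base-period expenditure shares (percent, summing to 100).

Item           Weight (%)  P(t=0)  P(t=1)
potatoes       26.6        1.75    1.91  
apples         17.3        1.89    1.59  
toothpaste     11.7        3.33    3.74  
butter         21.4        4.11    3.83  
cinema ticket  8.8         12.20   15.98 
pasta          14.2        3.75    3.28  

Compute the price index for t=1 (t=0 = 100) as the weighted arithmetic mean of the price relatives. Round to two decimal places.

100.62

potatoes: 26.6 × (1.91/1.75) = 26.6 × 1.091429 = 29.0320
apples: 17.3 × (1.59/1.89) = 17.3 × 0.841270 = 14.5540
toothpaste: 11.7 × (3.74/3.33) = 11.7 × 1.123123 = 13.1405
butter: 21.4 × (3.83/4.11) = 21.4 × 0.931873 = 19.9421
cinema ticket: 8.8 × (15.98/12.20) = 8.8 × 1.309836 = 11.5266
pasta: 14.2 × (3.28/3.75) = 14.2 × 0.874667 = 12.4203
Index = Σ wᵢ·(p₁ᵢ/p₀ᵢ) = 29.0320 + 14.5540 + 13.1405 + 19.9421 + 11.5266 + 12.4203 = 100.6154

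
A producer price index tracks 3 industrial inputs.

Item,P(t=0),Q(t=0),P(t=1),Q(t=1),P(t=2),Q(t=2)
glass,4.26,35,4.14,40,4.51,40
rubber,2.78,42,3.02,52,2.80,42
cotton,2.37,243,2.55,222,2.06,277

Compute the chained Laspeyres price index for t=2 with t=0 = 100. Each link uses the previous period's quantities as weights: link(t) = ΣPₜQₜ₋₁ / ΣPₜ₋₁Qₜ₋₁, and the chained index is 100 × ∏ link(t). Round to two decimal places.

Link t=0→t=1:
ΣP(t=1)Q(t=0) = 4.14×35 + 3.02×42 + 2.55×243 = 144.9 + 126.84 + 619.65 = 891.39
ΣP(t=0)Q(t=0) = 4.26×35 + 2.78×42 + 2.37×243 = 149.1 + 116.76 + 575.91 = 841.77
link = 891.39/841.77 = 1.058947
Link t=1→t=2:
ΣP(t=2)Q(t=1) = 4.51×40 + 2.80×52 + 2.06×222 = 180.4 + 145.6 + 457.32 = 783.32
ΣP(t=1)Q(t=1) = 4.14×40 + 3.02×52 + 2.55×222 = 165.6 + 157.04 + 566.1 = 888.74
link = 783.32/888.74 = 0.881383
Chained index = 100 × 1.058947 × 0.881383 = 93.3338

93.33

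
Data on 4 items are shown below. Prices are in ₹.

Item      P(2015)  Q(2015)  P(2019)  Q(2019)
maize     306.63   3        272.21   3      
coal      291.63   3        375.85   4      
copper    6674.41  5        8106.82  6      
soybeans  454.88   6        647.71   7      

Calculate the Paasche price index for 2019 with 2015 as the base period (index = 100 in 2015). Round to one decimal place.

Paasche price index uses current-period quantities as weights.
ΣP(2019)·Q(2019) = 272.21×3 + 375.85×4 + 8106.82×6 + 647.71×7 = 816.63 + 1503.4 + 48640.92 + 4533.97 = 55494.92
ΣP(2015)·Q(2019) = 306.63×3 + 291.63×4 + 6674.41×6 + 454.88×7 = 919.89 + 1166.52 + 40046.46 + 3184.16 = 45317.03
Index = 55494.92 / 45317.03 × 100 = 122.4593

122.5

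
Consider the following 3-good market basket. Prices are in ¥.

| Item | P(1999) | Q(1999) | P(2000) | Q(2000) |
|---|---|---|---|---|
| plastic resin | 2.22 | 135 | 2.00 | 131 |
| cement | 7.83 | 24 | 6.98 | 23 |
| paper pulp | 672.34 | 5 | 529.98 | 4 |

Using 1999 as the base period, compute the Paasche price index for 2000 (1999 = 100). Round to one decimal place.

Paasche price index uses current-period quantities as weights.
ΣP(2000)·Q(2000) = 2.00×131 + 6.98×23 + 529.98×4 = 262 + 160.54 + 2119.92 = 2542.46
ΣP(1999)·Q(2000) = 2.22×131 + 7.83×23 + 672.34×4 = 290.82 + 180.09 + 2689.36 = 3160.27
Index = 2542.46 / 3160.27 × 100 = 80.4507

80.5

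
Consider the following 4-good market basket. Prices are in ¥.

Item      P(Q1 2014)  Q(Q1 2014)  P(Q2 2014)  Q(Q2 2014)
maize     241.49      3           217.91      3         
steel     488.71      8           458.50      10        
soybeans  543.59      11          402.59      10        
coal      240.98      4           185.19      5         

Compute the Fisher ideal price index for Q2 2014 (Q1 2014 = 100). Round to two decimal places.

Laspeyres component (base-period weights):
ΣP(Q2 2014)Q(Q1 2014) = 217.91×3 + 458.50×8 + 402.59×11 + 185.19×4 = 653.73 + 3668 + 4428.49 + 740.76 = 9490.98
ΣP(Q1 2014)Q(Q1 2014) = 241.49×3 + 488.71×8 + 543.59×11 + 240.98×4 = 724.47 + 3909.68 + 5979.49 + 963.92 = 11577.56
L = 9490.98 / 11577.56 × 100 = 81.9774
Paasche component (current-period weights):
ΣP(Q2 2014)Q(Q2 2014) = 217.91×3 + 458.50×10 + 402.59×10 + 185.19×5 = 653.73 + 4585 + 4025.9 + 925.95 = 10190.58
ΣP(Q1 2014)Q(Q2 2014) = 241.49×3 + 488.71×10 + 543.59×10 + 240.98×5 = 724.47 + 4887.1 + 5435.9 + 1204.9 = 12252.37
P = 10190.58 / 12252.37 × 100 = 83.1723
Fisher = √(L × P) = √(81.9774 × 83.1723) = 82.5727

82.57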